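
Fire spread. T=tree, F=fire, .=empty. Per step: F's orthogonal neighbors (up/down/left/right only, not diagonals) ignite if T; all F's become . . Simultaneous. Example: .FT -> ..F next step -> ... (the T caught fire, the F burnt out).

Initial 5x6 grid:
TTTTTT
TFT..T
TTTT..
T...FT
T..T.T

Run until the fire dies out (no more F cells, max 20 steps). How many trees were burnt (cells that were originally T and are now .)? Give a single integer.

Step 1: +5 fires, +2 burnt (F count now 5)
Step 2: +5 fires, +5 burnt (F count now 5)
Step 3: +3 fires, +5 burnt (F count now 3)
Step 4: +2 fires, +3 burnt (F count now 2)
Step 5: +1 fires, +2 burnt (F count now 1)
Step 6: +1 fires, +1 burnt (F count now 1)
Step 7: +0 fires, +1 burnt (F count now 0)
Fire out after step 7
Initially T: 18, now '.': 29
Total burnt (originally-T cells now '.'): 17

Answer: 17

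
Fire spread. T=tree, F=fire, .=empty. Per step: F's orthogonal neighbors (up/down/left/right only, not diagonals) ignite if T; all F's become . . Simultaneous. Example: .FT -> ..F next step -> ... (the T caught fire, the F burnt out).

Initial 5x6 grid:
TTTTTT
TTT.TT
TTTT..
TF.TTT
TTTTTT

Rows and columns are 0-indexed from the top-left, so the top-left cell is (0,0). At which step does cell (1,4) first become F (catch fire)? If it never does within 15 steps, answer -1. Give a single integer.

Step 1: cell (1,4)='T' (+3 fires, +1 burnt)
Step 2: cell (1,4)='T' (+5 fires, +3 burnt)
Step 3: cell (1,4)='T' (+5 fires, +5 burnt)
Step 4: cell (1,4)='T' (+4 fires, +5 burnt)
Step 5: cell (1,4)='T' (+3 fires, +4 burnt)
Step 6: cell (1,4)='T' (+2 fires, +3 burnt)
Step 7: cell (1,4)='F' (+2 fires, +2 burnt)
  -> target ignites at step 7
Step 8: cell (1,4)='.' (+1 fires, +2 burnt)
Step 9: cell (1,4)='.' (+0 fires, +1 burnt)
  fire out at step 9

7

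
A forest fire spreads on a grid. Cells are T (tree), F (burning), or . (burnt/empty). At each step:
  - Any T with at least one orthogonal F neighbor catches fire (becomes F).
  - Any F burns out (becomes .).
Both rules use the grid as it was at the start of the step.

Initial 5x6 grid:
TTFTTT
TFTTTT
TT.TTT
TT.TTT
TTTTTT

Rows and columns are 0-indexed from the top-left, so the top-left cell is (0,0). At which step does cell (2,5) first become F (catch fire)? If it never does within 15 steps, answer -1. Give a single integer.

Step 1: cell (2,5)='T' (+5 fires, +2 burnt)
Step 2: cell (2,5)='T' (+5 fires, +5 burnt)
Step 3: cell (2,5)='T' (+5 fires, +5 burnt)
Step 4: cell (2,5)='T' (+5 fires, +5 burnt)
Step 5: cell (2,5)='F' (+3 fires, +5 burnt)
  -> target ignites at step 5
Step 6: cell (2,5)='.' (+2 fires, +3 burnt)
Step 7: cell (2,5)='.' (+1 fires, +2 burnt)
Step 8: cell (2,5)='.' (+0 fires, +1 burnt)
  fire out at step 8

5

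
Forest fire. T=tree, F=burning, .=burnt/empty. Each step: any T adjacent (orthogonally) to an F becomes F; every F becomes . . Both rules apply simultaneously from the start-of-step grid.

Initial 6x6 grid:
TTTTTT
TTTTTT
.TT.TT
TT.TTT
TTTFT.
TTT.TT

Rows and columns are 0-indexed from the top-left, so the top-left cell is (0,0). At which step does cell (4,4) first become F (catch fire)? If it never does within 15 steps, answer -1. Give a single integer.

Step 1: cell (4,4)='F' (+3 fires, +1 burnt)
  -> target ignites at step 1
Step 2: cell (4,4)='.' (+4 fires, +3 burnt)
Step 3: cell (4,4)='.' (+6 fires, +4 burnt)
Step 4: cell (4,4)='.' (+5 fires, +6 burnt)
Step 5: cell (4,4)='.' (+5 fires, +5 burnt)
Step 6: cell (4,4)='.' (+5 fires, +5 burnt)
Step 7: cell (4,4)='.' (+2 fires, +5 burnt)
Step 8: cell (4,4)='.' (+0 fires, +2 burnt)
  fire out at step 8

1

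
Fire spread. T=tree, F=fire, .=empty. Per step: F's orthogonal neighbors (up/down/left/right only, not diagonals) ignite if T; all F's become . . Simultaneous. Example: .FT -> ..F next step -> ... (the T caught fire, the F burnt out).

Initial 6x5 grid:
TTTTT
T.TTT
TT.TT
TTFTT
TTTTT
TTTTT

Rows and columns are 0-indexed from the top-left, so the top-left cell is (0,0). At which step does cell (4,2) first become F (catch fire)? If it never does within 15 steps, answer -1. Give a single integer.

Step 1: cell (4,2)='F' (+3 fires, +1 burnt)
  -> target ignites at step 1
Step 2: cell (4,2)='.' (+7 fires, +3 burnt)
Step 3: cell (4,2)='.' (+7 fires, +7 burnt)
Step 4: cell (4,2)='.' (+6 fires, +7 burnt)
Step 5: cell (4,2)='.' (+3 fires, +6 burnt)
Step 6: cell (4,2)='.' (+1 fires, +3 burnt)
Step 7: cell (4,2)='.' (+0 fires, +1 burnt)
  fire out at step 7

1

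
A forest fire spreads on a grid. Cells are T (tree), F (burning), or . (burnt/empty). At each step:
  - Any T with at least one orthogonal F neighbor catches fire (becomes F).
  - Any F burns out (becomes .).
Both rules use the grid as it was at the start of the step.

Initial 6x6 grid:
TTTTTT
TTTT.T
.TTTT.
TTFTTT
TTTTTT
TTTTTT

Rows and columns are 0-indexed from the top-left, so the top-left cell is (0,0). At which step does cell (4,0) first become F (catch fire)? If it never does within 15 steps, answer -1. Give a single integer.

Step 1: cell (4,0)='T' (+4 fires, +1 burnt)
Step 2: cell (4,0)='T' (+8 fires, +4 burnt)
Step 3: cell (4,0)='F' (+9 fires, +8 burnt)
  -> target ignites at step 3
Step 4: cell (4,0)='.' (+6 fires, +9 burnt)
Step 5: cell (4,0)='.' (+3 fires, +6 burnt)
Step 6: cell (4,0)='.' (+1 fires, +3 burnt)
Step 7: cell (4,0)='.' (+1 fires, +1 burnt)
Step 8: cell (4,0)='.' (+0 fires, +1 burnt)
  fire out at step 8

3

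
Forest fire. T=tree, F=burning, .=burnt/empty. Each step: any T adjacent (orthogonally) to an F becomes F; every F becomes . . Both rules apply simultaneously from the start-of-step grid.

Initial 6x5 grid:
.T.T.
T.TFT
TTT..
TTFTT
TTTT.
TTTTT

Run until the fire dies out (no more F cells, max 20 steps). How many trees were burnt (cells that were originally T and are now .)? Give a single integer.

Step 1: +7 fires, +2 burnt (F count now 7)
Step 2: +6 fires, +7 burnt (F count now 6)
Step 3: +4 fires, +6 burnt (F count now 4)
Step 4: +3 fires, +4 burnt (F count now 3)
Step 5: +0 fires, +3 burnt (F count now 0)
Fire out after step 5
Initially T: 21, now '.': 29
Total burnt (originally-T cells now '.'): 20

Answer: 20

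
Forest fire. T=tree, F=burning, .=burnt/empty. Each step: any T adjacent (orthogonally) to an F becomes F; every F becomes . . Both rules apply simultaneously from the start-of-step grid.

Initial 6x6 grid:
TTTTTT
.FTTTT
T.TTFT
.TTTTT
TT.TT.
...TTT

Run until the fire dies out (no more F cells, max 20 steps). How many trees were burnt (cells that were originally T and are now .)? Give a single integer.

Answer: 25

Derivation:
Step 1: +6 fires, +2 burnt (F count now 6)
Step 2: +9 fires, +6 burnt (F count now 9)
Step 3: +5 fires, +9 burnt (F count now 5)
Step 4: +3 fires, +5 burnt (F count now 3)
Step 5: +1 fires, +3 burnt (F count now 1)
Step 6: +1 fires, +1 burnt (F count now 1)
Step 7: +0 fires, +1 burnt (F count now 0)
Fire out after step 7
Initially T: 26, now '.': 35
Total burnt (originally-T cells now '.'): 25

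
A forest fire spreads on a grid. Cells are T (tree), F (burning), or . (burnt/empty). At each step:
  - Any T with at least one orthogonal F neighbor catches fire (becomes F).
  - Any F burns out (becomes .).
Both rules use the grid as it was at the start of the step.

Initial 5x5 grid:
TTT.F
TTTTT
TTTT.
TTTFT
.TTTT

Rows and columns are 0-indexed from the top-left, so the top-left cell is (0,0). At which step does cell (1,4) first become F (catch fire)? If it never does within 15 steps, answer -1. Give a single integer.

Step 1: cell (1,4)='F' (+5 fires, +2 burnt)
  -> target ignites at step 1
Step 2: cell (1,4)='.' (+5 fires, +5 burnt)
Step 3: cell (1,4)='.' (+4 fires, +5 burnt)
Step 4: cell (1,4)='.' (+3 fires, +4 burnt)
Step 5: cell (1,4)='.' (+2 fires, +3 burnt)
Step 6: cell (1,4)='.' (+1 fires, +2 burnt)
Step 7: cell (1,4)='.' (+0 fires, +1 burnt)
  fire out at step 7

1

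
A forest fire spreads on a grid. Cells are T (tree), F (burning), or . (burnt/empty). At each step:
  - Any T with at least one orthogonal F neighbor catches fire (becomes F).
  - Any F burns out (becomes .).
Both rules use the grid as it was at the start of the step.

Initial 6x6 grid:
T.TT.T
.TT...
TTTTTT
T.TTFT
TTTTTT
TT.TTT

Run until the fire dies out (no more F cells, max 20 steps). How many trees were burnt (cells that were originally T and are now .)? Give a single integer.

Step 1: +4 fires, +1 burnt (F count now 4)
Step 2: +6 fires, +4 burnt (F count now 6)
Step 3: +4 fires, +6 burnt (F count now 4)
Step 4: +3 fires, +4 burnt (F count now 3)
Step 5: +5 fires, +3 burnt (F count now 5)
Step 6: +3 fires, +5 burnt (F count now 3)
Step 7: +0 fires, +3 burnt (F count now 0)
Fire out after step 7
Initially T: 27, now '.': 34
Total burnt (originally-T cells now '.'): 25

Answer: 25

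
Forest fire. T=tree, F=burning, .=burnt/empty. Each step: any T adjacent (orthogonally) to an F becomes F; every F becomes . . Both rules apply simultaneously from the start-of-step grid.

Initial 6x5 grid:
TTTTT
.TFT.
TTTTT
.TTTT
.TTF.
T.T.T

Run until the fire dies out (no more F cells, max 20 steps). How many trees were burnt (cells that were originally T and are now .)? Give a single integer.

Answer: 19

Derivation:
Step 1: +6 fires, +2 burnt (F count now 6)
Step 2: +8 fires, +6 burnt (F count now 8)
Step 3: +5 fires, +8 burnt (F count now 5)
Step 4: +0 fires, +5 burnt (F count now 0)
Fire out after step 4
Initially T: 21, now '.': 28
Total burnt (originally-T cells now '.'): 19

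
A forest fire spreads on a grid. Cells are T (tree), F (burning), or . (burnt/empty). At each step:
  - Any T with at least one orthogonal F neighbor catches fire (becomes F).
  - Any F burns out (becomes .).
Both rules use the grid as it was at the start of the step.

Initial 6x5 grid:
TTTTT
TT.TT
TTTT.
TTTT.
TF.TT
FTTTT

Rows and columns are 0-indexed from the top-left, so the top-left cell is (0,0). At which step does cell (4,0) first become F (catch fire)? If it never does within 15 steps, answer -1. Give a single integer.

Step 1: cell (4,0)='F' (+3 fires, +2 burnt)
  -> target ignites at step 1
Step 2: cell (4,0)='.' (+4 fires, +3 burnt)
Step 3: cell (4,0)='.' (+5 fires, +4 burnt)
Step 4: cell (4,0)='.' (+5 fires, +5 burnt)
Step 5: cell (4,0)='.' (+4 fires, +5 burnt)
Step 6: cell (4,0)='.' (+2 fires, +4 burnt)
Step 7: cell (4,0)='.' (+1 fires, +2 burnt)
Step 8: cell (4,0)='.' (+0 fires, +1 burnt)
  fire out at step 8

1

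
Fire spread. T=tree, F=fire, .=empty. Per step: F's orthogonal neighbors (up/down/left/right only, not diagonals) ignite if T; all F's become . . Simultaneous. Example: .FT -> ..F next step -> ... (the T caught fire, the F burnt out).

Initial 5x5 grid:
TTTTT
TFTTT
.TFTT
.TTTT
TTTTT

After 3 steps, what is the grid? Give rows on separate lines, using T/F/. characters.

Step 1: 6 trees catch fire, 2 burn out
  TFTTT
  F.FTT
  .F.FT
  .TFTT
  TTTTT
Step 2: 7 trees catch fire, 6 burn out
  F.FTT
  ...FT
  ....F
  .F.FT
  TTFTT
Step 3: 5 trees catch fire, 7 burn out
  ...FT
  ....F
  .....
  ....F
  TF.FT

...FT
....F
.....
....F
TF.FT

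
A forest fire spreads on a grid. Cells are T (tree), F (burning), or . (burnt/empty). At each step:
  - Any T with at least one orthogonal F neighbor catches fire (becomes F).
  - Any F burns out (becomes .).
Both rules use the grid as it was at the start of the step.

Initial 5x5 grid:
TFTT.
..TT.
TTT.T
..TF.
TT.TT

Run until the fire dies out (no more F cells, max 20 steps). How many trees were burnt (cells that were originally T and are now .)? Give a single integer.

Step 1: +4 fires, +2 burnt (F count now 4)
Step 2: +4 fires, +4 burnt (F count now 4)
Step 3: +2 fires, +4 burnt (F count now 2)
Step 4: +1 fires, +2 burnt (F count now 1)
Step 5: +0 fires, +1 burnt (F count now 0)
Fire out after step 5
Initially T: 14, now '.': 22
Total burnt (originally-T cells now '.'): 11

Answer: 11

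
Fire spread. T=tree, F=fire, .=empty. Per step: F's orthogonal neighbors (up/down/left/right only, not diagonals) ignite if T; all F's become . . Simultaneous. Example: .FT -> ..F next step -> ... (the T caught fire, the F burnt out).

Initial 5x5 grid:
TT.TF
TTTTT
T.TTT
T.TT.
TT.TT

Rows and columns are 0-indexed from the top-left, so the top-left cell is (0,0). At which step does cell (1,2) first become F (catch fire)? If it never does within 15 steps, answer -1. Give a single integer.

Step 1: cell (1,2)='T' (+2 fires, +1 burnt)
Step 2: cell (1,2)='T' (+2 fires, +2 burnt)
Step 3: cell (1,2)='F' (+2 fires, +2 burnt)
  -> target ignites at step 3
Step 4: cell (1,2)='.' (+3 fires, +2 burnt)
Step 5: cell (1,2)='.' (+4 fires, +3 burnt)
Step 6: cell (1,2)='.' (+3 fires, +4 burnt)
Step 7: cell (1,2)='.' (+1 fires, +3 burnt)
Step 8: cell (1,2)='.' (+1 fires, +1 burnt)
Step 9: cell (1,2)='.' (+1 fires, +1 burnt)
Step 10: cell (1,2)='.' (+0 fires, +1 burnt)
  fire out at step 10

3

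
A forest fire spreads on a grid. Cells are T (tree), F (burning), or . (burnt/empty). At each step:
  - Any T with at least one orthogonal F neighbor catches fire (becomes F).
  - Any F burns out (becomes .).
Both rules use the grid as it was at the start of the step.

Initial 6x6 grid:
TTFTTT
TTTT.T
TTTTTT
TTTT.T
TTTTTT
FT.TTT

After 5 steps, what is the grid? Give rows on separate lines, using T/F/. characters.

Step 1: 5 trees catch fire, 2 burn out
  TF.FTT
  TTFT.T
  TTTTTT
  TTTT.T
  FTTTTT
  .F.TTT
Step 2: 7 trees catch fire, 5 burn out
  F...FT
  TF.F.T
  TTFTTT
  FTTT.T
  .FTTTT
  ...TTT
Step 3: 8 trees catch fire, 7 burn out
  .....F
  F....T
  FF.FTT
  .FFT.T
  ..FTTT
  ...TTT
Step 4: 4 trees catch fire, 8 burn out
  ......
  .....F
  ....FT
  ...F.T
  ...FTT
  ...TTT
Step 5: 3 trees catch fire, 4 burn out
  ......
  ......
  .....F
  .....T
  ....FT
  ...FTT

......
......
.....F
.....T
....FT
...FTT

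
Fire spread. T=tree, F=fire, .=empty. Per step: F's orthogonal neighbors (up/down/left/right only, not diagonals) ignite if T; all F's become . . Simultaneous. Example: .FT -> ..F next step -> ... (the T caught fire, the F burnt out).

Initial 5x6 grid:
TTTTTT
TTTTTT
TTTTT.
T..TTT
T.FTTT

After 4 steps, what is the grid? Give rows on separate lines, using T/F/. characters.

Step 1: 1 trees catch fire, 1 burn out
  TTTTTT
  TTTTTT
  TTTTT.
  T..TTT
  T..FTT
Step 2: 2 trees catch fire, 1 burn out
  TTTTTT
  TTTTTT
  TTTTT.
  T..FTT
  T...FT
Step 3: 3 trees catch fire, 2 burn out
  TTTTTT
  TTTTTT
  TTTFT.
  T...FT
  T....F
Step 4: 4 trees catch fire, 3 burn out
  TTTTTT
  TTTFTT
  TTF.F.
  T....F
  T.....

TTTTTT
TTTFTT
TTF.F.
T....F
T.....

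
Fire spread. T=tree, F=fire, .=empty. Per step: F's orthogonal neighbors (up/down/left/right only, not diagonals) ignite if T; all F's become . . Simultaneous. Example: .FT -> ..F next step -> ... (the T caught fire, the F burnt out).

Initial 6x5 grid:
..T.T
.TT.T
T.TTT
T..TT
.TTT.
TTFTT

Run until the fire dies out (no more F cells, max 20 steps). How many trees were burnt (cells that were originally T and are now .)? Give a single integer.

Answer: 17

Derivation:
Step 1: +3 fires, +1 burnt (F count now 3)
Step 2: +4 fires, +3 burnt (F count now 4)
Step 3: +1 fires, +4 burnt (F count now 1)
Step 4: +2 fires, +1 burnt (F count now 2)
Step 5: +2 fires, +2 burnt (F count now 2)
Step 6: +2 fires, +2 burnt (F count now 2)
Step 7: +3 fires, +2 burnt (F count now 3)
Step 8: +0 fires, +3 burnt (F count now 0)
Fire out after step 8
Initially T: 19, now '.': 28
Total burnt (originally-T cells now '.'): 17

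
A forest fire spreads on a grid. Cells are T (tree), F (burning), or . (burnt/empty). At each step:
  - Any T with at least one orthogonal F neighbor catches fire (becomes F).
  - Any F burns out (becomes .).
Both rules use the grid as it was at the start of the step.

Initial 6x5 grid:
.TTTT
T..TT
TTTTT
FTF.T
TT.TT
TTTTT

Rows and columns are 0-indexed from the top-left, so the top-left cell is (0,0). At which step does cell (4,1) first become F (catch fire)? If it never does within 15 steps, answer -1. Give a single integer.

Step 1: cell (4,1)='T' (+4 fires, +2 burnt)
Step 2: cell (4,1)='F' (+5 fires, +4 burnt)
  -> target ignites at step 2
Step 3: cell (4,1)='.' (+3 fires, +5 burnt)
Step 4: cell (4,1)='.' (+4 fires, +3 burnt)
Step 5: cell (4,1)='.' (+4 fires, +4 burnt)
Step 6: cell (4,1)='.' (+3 fires, +4 burnt)
Step 7: cell (4,1)='.' (+0 fires, +3 burnt)
  fire out at step 7

2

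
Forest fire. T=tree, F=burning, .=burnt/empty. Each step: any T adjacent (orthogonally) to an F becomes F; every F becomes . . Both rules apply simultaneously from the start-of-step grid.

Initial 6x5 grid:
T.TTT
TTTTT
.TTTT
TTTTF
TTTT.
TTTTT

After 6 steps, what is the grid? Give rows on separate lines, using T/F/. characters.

Step 1: 2 trees catch fire, 1 burn out
  T.TTT
  TTTTT
  .TTTF
  TTTF.
  TTTT.
  TTTTT
Step 2: 4 trees catch fire, 2 burn out
  T.TTT
  TTTTF
  .TTF.
  TTF..
  TTTF.
  TTTTT
Step 3: 6 trees catch fire, 4 burn out
  T.TTF
  TTTF.
  .TF..
  TF...
  TTF..
  TTTFT
Step 4: 7 trees catch fire, 6 burn out
  T.TF.
  TTF..
  .F...
  F....
  TF...
  TTF.F
Step 5: 4 trees catch fire, 7 burn out
  T.F..
  TF...
  .....
  .....
  F....
  TF...
Step 6: 2 trees catch fire, 4 burn out
  T....
  F....
  .....
  .....
  .....
  F....

T....
F....
.....
.....
.....
F....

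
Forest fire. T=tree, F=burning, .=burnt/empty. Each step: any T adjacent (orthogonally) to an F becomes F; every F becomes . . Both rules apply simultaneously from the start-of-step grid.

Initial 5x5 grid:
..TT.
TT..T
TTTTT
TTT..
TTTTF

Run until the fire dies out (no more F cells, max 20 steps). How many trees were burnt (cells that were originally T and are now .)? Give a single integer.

Answer: 15

Derivation:
Step 1: +1 fires, +1 burnt (F count now 1)
Step 2: +1 fires, +1 burnt (F count now 1)
Step 3: +2 fires, +1 burnt (F count now 2)
Step 4: +3 fires, +2 burnt (F count now 3)
Step 5: +3 fires, +3 burnt (F count now 3)
Step 6: +3 fires, +3 burnt (F count now 3)
Step 7: +2 fires, +3 burnt (F count now 2)
Step 8: +0 fires, +2 burnt (F count now 0)
Fire out after step 8
Initially T: 17, now '.': 23
Total burnt (originally-T cells now '.'): 15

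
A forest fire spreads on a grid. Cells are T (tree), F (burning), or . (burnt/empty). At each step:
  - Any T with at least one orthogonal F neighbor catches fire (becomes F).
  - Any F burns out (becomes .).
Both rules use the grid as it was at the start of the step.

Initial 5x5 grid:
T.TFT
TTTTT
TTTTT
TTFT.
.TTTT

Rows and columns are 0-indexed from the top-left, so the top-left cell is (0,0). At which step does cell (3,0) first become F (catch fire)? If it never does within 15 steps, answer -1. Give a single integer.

Step 1: cell (3,0)='T' (+7 fires, +2 burnt)
Step 2: cell (3,0)='F' (+7 fires, +7 burnt)
  -> target ignites at step 2
Step 3: cell (3,0)='.' (+4 fires, +7 burnt)
Step 4: cell (3,0)='.' (+1 fires, +4 burnt)
Step 5: cell (3,0)='.' (+1 fires, +1 burnt)
Step 6: cell (3,0)='.' (+0 fires, +1 burnt)
  fire out at step 6

2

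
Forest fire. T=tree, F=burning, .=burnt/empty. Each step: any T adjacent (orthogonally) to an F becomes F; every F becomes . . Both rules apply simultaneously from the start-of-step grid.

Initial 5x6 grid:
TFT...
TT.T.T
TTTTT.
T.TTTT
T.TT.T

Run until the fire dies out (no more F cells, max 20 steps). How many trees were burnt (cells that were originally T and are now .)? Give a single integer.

Step 1: +3 fires, +1 burnt (F count now 3)
Step 2: +2 fires, +3 burnt (F count now 2)
Step 3: +2 fires, +2 burnt (F count now 2)
Step 4: +3 fires, +2 burnt (F count now 3)
Step 5: +5 fires, +3 burnt (F count now 5)
Step 6: +2 fires, +5 burnt (F count now 2)
Step 7: +1 fires, +2 burnt (F count now 1)
Step 8: +1 fires, +1 burnt (F count now 1)
Step 9: +0 fires, +1 burnt (F count now 0)
Fire out after step 9
Initially T: 20, now '.': 29
Total burnt (originally-T cells now '.'): 19

Answer: 19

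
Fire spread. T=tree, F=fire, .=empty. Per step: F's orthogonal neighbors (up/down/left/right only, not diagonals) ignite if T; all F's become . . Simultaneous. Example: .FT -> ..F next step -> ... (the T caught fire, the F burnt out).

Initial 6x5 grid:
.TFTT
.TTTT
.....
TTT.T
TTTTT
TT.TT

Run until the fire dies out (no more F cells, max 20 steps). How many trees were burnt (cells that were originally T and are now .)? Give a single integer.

Answer: 7

Derivation:
Step 1: +3 fires, +1 burnt (F count now 3)
Step 2: +3 fires, +3 burnt (F count now 3)
Step 3: +1 fires, +3 burnt (F count now 1)
Step 4: +0 fires, +1 burnt (F count now 0)
Fire out after step 4
Initially T: 20, now '.': 17
Total burnt (originally-T cells now '.'): 7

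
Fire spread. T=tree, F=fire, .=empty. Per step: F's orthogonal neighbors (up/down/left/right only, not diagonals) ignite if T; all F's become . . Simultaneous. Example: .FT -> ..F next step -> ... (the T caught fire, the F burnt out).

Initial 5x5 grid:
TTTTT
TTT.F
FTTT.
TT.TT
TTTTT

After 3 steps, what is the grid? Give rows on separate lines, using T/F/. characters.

Step 1: 4 trees catch fire, 2 burn out
  TTTTF
  FTT..
  .FTT.
  FT.TT
  TTTTT
Step 2: 6 trees catch fire, 4 burn out
  FTTF.
  .FT..
  ..FT.
  .F.TT
  FTTTT
Step 3: 5 trees catch fire, 6 burn out
  .FF..
  ..F..
  ...F.
  ...TT
  .FTTT

.FF..
..F..
...F.
...TT
.FTTT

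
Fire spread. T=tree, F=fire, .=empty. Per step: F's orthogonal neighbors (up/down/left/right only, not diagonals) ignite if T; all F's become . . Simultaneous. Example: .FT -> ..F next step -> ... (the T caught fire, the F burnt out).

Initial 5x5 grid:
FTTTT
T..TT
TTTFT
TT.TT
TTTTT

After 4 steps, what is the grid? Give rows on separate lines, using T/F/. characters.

Step 1: 6 trees catch fire, 2 burn out
  .FTTT
  F..FT
  TTF.F
  TT.FT
  TTTTT
Step 2: 7 trees catch fire, 6 burn out
  ..FFT
  ....F
  FF...
  TT..F
  TTTFT
Step 3: 5 trees catch fire, 7 burn out
  ....F
  .....
  .....
  FF...
  TTF.F
Step 4: 2 trees catch fire, 5 burn out
  .....
  .....
  .....
  .....
  FF...

.....
.....
.....
.....
FF...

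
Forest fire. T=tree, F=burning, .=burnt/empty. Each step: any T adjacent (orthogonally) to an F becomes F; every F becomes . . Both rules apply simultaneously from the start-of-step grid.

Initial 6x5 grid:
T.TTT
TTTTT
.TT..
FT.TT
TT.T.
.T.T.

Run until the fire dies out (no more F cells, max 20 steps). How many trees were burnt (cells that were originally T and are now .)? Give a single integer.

Step 1: +2 fires, +1 burnt (F count now 2)
Step 2: +2 fires, +2 burnt (F count now 2)
Step 3: +3 fires, +2 burnt (F count now 3)
Step 4: +2 fires, +3 burnt (F count now 2)
Step 5: +3 fires, +2 burnt (F count now 3)
Step 6: +2 fires, +3 burnt (F count now 2)
Step 7: +1 fires, +2 burnt (F count now 1)
Step 8: +0 fires, +1 burnt (F count now 0)
Fire out after step 8
Initially T: 19, now '.': 26
Total burnt (originally-T cells now '.'): 15

Answer: 15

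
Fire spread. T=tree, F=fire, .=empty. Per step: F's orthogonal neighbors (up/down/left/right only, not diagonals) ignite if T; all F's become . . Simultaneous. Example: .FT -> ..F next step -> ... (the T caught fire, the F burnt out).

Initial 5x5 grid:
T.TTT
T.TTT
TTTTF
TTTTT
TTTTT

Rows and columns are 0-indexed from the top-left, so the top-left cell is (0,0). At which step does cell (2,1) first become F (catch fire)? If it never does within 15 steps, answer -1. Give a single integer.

Step 1: cell (2,1)='T' (+3 fires, +1 burnt)
Step 2: cell (2,1)='T' (+5 fires, +3 burnt)
Step 3: cell (2,1)='F' (+5 fires, +5 burnt)
  -> target ignites at step 3
Step 4: cell (2,1)='.' (+4 fires, +5 burnt)
Step 5: cell (2,1)='.' (+3 fires, +4 burnt)
Step 6: cell (2,1)='.' (+2 fires, +3 burnt)
Step 7: cell (2,1)='.' (+0 fires, +2 burnt)
  fire out at step 7

3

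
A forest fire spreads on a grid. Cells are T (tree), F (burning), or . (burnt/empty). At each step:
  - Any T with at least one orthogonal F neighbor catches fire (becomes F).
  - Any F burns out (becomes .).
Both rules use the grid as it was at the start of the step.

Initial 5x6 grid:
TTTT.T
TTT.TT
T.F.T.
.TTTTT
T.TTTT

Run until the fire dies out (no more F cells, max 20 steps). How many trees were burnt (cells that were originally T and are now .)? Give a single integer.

Step 1: +2 fires, +1 burnt (F count now 2)
Step 2: +5 fires, +2 burnt (F count now 5)
Step 3: +5 fires, +5 burnt (F count now 5)
Step 4: +5 fires, +5 burnt (F count now 5)
Step 5: +2 fires, +5 burnt (F count now 2)
Step 6: +1 fires, +2 burnt (F count now 1)
Step 7: +1 fires, +1 burnt (F count now 1)
Step 8: +0 fires, +1 burnt (F count now 0)
Fire out after step 8
Initially T: 22, now '.': 29
Total burnt (originally-T cells now '.'): 21

Answer: 21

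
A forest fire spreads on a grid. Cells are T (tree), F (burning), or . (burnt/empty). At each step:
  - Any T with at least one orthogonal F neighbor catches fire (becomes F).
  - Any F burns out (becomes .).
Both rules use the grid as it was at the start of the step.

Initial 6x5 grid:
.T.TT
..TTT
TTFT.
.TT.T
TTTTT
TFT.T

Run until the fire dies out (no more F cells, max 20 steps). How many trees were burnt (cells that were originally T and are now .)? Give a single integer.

Step 1: +7 fires, +2 burnt (F count now 7)
Step 2: +5 fires, +7 burnt (F count now 5)
Step 3: +3 fires, +5 burnt (F count now 3)
Step 4: +2 fires, +3 burnt (F count now 2)
Step 5: +2 fires, +2 burnt (F count now 2)
Step 6: +0 fires, +2 burnt (F count now 0)
Fire out after step 6
Initially T: 20, now '.': 29
Total burnt (originally-T cells now '.'): 19

Answer: 19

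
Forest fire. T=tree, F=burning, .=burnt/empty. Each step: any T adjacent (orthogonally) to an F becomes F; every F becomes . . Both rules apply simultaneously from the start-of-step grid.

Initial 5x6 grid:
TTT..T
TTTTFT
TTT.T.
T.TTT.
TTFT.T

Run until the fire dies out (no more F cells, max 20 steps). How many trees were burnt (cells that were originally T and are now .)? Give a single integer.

Step 1: +6 fires, +2 burnt (F count now 6)
Step 2: +6 fires, +6 burnt (F count now 6)
Step 3: +4 fires, +6 burnt (F count now 4)
Step 4: +3 fires, +4 burnt (F count now 3)
Step 5: +1 fires, +3 burnt (F count now 1)
Step 6: +0 fires, +1 burnt (F count now 0)
Fire out after step 6
Initially T: 21, now '.': 29
Total burnt (originally-T cells now '.'): 20

Answer: 20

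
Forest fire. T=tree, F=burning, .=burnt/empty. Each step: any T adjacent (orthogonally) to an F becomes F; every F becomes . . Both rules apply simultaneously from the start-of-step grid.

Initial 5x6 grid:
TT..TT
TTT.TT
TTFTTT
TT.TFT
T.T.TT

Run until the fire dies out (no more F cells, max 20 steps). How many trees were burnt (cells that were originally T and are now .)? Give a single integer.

Answer: 21

Derivation:
Step 1: +7 fires, +2 burnt (F count now 7)
Step 2: +6 fires, +7 burnt (F count now 6)
Step 3: +5 fires, +6 burnt (F count now 5)
Step 4: +3 fires, +5 burnt (F count now 3)
Step 5: +0 fires, +3 burnt (F count now 0)
Fire out after step 5
Initially T: 22, now '.': 29
Total burnt (originally-T cells now '.'): 21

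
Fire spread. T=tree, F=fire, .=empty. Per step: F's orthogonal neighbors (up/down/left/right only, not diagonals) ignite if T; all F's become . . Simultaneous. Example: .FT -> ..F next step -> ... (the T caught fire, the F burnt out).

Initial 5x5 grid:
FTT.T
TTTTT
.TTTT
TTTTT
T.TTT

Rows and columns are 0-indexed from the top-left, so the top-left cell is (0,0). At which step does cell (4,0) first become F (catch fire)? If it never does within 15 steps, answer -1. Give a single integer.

Step 1: cell (4,0)='T' (+2 fires, +1 burnt)
Step 2: cell (4,0)='T' (+2 fires, +2 burnt)
Step 3: cell (4,0)='T' (+2 fires, +2 burnt)
Step 4: cell (4,0)='T' (+3 fires, +2 burnt)
Step 5: cell (4,0)='T' (+4 fires, +3 burnt)
Step 6: cell (4,0)='F' (+5 fires, +4 burnt)
  -> target ignites at step 6
Step 7: cell (4,0)='.' (+2 fires, +5 burnt)
Step 8: cell (4,0)='.' (+1 fires, +2 burnt)
Step 9: cell (4,0)='.' (+0 fires, +1 burnt)
  fire out at step 9

6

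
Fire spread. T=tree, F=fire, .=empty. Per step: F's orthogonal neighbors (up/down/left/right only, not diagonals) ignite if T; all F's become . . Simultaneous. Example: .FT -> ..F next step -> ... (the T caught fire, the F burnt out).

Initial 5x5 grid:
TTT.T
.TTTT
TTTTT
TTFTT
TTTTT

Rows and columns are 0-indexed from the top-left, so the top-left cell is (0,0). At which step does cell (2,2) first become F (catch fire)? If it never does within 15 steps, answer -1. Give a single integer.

Step 1: cell (2,2)='F' (+4 fires, +1 burnt)
  -> target ignites at step 1
Step 2: cell (2,2)='.' (+7 fires, +4 burnt)
Step 3: cell (2,2)='.' (+7 fires, +7 burnt)
Step 4: cell (2,2)='.' (+2 fires, +7 burnt)
Step 5: cell (2,2)='.' (+2 fires, +2 burnt)
Step 6: cell (2,2)='.' (+0 fires, +2 burnt)
  fire out at step 6

1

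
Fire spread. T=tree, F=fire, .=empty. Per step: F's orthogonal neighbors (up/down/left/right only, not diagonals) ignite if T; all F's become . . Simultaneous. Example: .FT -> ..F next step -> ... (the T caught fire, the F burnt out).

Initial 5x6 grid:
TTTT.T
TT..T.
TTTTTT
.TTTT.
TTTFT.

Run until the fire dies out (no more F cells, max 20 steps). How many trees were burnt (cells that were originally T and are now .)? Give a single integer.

Step 1: +3 fires, +1 burnt (F count now 3)
Step 2: +4 fires, +3 burnt (F count now 4)
Step 3: +4 fires, +4 burnt (F count now 4)
Step 4: +3 fires, +4 burnt (F count now 3)
Step 5: +2 fires, +3 burnt (F count now 2)
Step 6: +2 fires, +2 burnt (F count now 2)
Step 7: +2 fires, +2 burnt (F count now 2)
Step 8: +1 fires, +2 burnt (F count now 1)
Step 9: +0 fires, +1 burnt (F count now 0)
Fire out after step 9
Initially T: 22, now '.': 29
Total burnt (originally-T cells now '.'): 21

Answer: 21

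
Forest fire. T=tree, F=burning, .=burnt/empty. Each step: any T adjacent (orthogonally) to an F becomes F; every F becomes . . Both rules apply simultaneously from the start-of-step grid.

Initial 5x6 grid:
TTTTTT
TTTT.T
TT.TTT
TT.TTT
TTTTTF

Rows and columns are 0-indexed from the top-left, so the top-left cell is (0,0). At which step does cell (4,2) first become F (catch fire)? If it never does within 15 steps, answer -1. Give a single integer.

Step 1: cell (4,2)='T' (+2 fires, +1 burnt)
Step 2: cell (4,2)='T' (+3 fires, +2 burnt)
Step 3: cell (4,2)='F' (+4 fires, +3 burnt)
  -> target ignites at step 3
Step 4: cell (4,2)='.' (+3 fires, +4 burnt)
Step 5: cell (4,2)='.' (+4 fires, +3 burnt)
Step 6: cell (4,2)='.' (+4 fires, +4 burnt)
Step 7: cell (4,2)='.' (+3 fires, +4 burnt)
Step 8: cell (4,2)='.' (+2 fires, +3 burnt)
Step 9: cell (4,2)='.' (+1 fires, +2 burnt)
Step 10: cell (4,2)='.' (+0 fires, +1 burnt)
  fire out at step 10

3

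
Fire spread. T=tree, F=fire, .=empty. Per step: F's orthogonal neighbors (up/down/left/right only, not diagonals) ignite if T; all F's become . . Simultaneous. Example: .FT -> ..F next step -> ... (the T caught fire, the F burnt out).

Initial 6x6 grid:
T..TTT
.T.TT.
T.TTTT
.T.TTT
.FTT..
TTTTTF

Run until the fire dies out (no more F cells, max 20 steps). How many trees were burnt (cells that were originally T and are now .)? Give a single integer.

Step 1: +4 fires, +2 burnt (F count now 4)
Step 2: +4 fires, +4 burnt (F count now 4)
Step 3: +1 fires, +4 burnt (F count now 1)
Step 4: +2 fires, +1 burnt (F count now 2)
Step 5: +4 fires, +2 burnt (F count now 4)
Step 6: +3 fires, +4 burnt (F count now 3)
Step 7: +1 fires, +3 burnt (F count now 1)
Step 8: +1 fires, +1 burnt (F count now 1)
Step 9: +0 fires, +1 burnt (F count now 0)
Fire out after step 9
Initially T: 23, now '.': 33
Total burnt (originally-T cells now '.'): 20

Answer: 20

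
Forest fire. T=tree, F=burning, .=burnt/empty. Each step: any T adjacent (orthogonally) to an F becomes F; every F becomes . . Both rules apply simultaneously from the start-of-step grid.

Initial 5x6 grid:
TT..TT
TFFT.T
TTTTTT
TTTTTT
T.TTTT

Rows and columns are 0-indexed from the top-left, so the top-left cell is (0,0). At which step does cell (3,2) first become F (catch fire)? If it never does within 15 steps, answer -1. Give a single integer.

Step 1: cell (3,2)='T' (+5 fires, +2 burnt)
Step 2: cell (3,2)='F' (+5 fires, +5 burnt)
  -> target ignites at step 2
Step 3: cell (3,2)='.' (+4 fires, +5 burnt)
Step 4: cell (3,2)='.' (+4 fires, +4 burnt)
Step 5: cell (3,2)='.' (+3 fires, +4 burnt)
Step 6: cell (3,2)='.' (+2 fires, +3 burnt)
Step 7: cell (3,2)='.' (+1 fires, +2 burnt)
Step 8: cell (3,2)='.' (+0 fires, +1 burnt)
  fire out at step 8

2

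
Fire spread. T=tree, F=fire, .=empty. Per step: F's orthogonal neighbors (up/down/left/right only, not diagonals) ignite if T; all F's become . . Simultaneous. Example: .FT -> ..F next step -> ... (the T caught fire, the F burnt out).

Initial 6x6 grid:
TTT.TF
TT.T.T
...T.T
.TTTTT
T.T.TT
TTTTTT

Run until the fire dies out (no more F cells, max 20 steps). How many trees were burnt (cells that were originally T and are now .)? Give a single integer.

Step 1: +2 fires, +1 burnt (F count now 2)
Step 2: +1 fires, +2 burnt (F count now 1)
Step 3: +1 fires, +1 burnt (F count now 1)
Step 4: +2 fires, +1 burnt (F count now 2)
Step 5: +3 fires, +2 burnt (F count now 3)
Step 6: +3 fires, +3 burnt (F count now 3)
Step 7: +4 fires, +3 burnt (F count now 4)
Step 8: +1 fires, +4 burnt (F count now 1)
Step 9: +1 fires, +1 burnt (F count now 1)
Step 10: +1 fires, +1 burnt (F count now 1)
Step 11: +1 fires, +1 burnt (F count now 1)
Step 12: +0 fires, +1 burnt (F count now 0)
Fire out after step 12
Initially T: 25, now '.': 31
Total burnt (originally-T cells now '.'): 20

Answer: 20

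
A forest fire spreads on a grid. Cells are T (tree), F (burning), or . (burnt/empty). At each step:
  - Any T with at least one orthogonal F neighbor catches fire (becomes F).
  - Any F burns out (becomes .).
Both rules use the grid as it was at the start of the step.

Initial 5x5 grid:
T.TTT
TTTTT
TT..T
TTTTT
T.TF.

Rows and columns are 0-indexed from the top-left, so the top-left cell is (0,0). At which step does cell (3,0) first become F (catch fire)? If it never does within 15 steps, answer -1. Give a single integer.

Step 1: cell (3,0)='T' (+2 fires, +1 burnt)
Step 2: cell (3,0)='T' (+2 fires, +2 burnt)
Step 3: cell (3,0)='T' (+2 fires, +2 burnt)
Step 4: cell (3,0)='F' (+3 fires, +2 burnt)
  -> target ignites at step 4
Step 5: cell (3,0)='.' (+5 fires, +3 burnt)
Step 6: cell (3,0)='.' (+3 fires, +5 burnt)
Step 7: cell (3,0)='.' (+2 fires, +3 burnt)
Step 8: cell (3,0)='.' (+0 fires, +2 burnt)
  fire out at step 8

4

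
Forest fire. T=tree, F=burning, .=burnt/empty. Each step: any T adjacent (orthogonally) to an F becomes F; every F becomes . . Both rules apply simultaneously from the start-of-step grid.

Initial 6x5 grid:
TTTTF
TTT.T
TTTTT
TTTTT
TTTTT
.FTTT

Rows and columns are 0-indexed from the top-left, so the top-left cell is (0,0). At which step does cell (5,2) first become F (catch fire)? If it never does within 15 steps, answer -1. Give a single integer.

Step 1: cell (5,2)='F' (+4 fires, +2 burnt)
  -> target ignites at step 1
Step 2: cell (5,2)='.' (+6 fires, +4 burnt)
Step 3: cell (5,2)='.' (+9 fires, +6 burnt)
Step 4: cell (5,2)='.' (+6 fires, +9 burnt)
Step 5: cell (5,2)='.' (+1 fires, +6 burnt)
Step 6: cell (5,2)='.' (+0 fires, +1 burnt)
  fire out at step 6

1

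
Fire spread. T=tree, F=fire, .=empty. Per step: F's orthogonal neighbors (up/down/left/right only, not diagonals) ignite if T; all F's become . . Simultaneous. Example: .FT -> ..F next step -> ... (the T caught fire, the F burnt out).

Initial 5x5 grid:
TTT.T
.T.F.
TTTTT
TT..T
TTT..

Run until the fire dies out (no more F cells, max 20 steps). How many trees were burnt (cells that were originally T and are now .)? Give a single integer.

Step 1: +1 fires, +1 burnt (F count now 1)
Step 2: +2 fires, +1 burnt (F count now 2)
Step 3: +2 fires, +2 burnt (F count now 2)
Step 4: +3 fires, +2 burnt (F count now 3)
Step 5: +3 fires, +3 burnt (F count now 3)
Step 6: +4 fires, +3 burnt (F count now 4)
Step 7: +0 fires, +4 burnt (F count now 0)
Fire out after step 7
Initially T: 16, now '.': 24
Total burnt (originally-T cells now '.'): 15

Answer: 15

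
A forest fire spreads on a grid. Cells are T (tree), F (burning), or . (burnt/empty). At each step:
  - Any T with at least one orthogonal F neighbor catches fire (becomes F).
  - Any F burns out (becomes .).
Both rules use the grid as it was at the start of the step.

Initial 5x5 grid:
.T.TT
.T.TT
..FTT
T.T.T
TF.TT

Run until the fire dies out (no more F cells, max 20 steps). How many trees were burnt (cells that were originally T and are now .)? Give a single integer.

Step 1: +3 fires, +2 burnt (F count now 3)
Step 2: +3 fires, +3 burnt (F count now 3)
Step 3: +3 fires, +3 burnt (F count now 3)
Step 4: +2 fires, +3 burnt (F count now 2)
Step 5: +1 fires, +2 burnt (F count now 1)
Step 6: +0 fires, +1 burnt (F count now 0)
Fire out after step 6
Initially T: 14, now '.': 23
Total burnt (originally-T cells now '.'): 12

Answer: 12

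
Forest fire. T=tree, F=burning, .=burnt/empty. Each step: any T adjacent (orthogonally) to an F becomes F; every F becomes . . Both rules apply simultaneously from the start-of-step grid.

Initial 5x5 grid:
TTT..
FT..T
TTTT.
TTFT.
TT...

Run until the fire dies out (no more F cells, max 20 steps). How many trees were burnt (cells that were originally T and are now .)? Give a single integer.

Step 1: +6 fires, +2 burnt (F count now 6)
Step 2: +5 fires, +6 burnt (F count now 5)
Step 3: +2 fires, +5 burnt (F count now 2)
Step 4: +0 fires, +2 burnt (F count now 0)
Fire out after step 4
Initially T: 14, now '.': 24
Total burnt (originally-T cells now '.'): 13

Answer: 13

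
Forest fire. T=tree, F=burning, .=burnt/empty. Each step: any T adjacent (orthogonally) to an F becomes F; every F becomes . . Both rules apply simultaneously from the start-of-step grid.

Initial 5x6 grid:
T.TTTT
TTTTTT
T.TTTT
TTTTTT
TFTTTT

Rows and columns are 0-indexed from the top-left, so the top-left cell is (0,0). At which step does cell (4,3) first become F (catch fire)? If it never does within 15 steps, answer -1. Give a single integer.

Step 1: cell (4,3)='T' (+3 fires, +1 burnt)
Step 2: cell (4,3)='F' (+3 fires, +3 burnt)
  -> target ignites at step 2
Step 3: cell (4,3)='.' (+4 fires, +3 burnt)
Step 4: cell (4,3)='.' (+5 fires, +4 burnt)
Step 5: cell (4,3)='.' (+6 fires, +5 burnt)
Step 6: cell (4,3)='.' (+3 fires, +6 burnt)
Step 7: cell (4,3)='.' (+2 fires, +3 burnt)
Step 8: cell (4,3)='.' (+1 fires, +2 burnt)
Step 9: cell (4,3)='.' (+0 fires, +1 burnt)
  fire out at step 9

2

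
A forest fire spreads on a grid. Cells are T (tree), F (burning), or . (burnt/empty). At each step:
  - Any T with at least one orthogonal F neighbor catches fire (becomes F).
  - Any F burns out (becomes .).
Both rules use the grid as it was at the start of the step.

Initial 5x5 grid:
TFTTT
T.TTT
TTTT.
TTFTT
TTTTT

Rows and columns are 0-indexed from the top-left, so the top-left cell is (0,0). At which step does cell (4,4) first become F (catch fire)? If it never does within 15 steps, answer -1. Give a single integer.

Step 1: cell (4,4)='T' (+6 fires, +2 burnt)
Step 2: cell (4,4)='T' (+9 fires, +6 burnt)
Step 3: cell (4,4)='F' (+5 fires, +9 burnt)
  -> target ignites at step 3
Step 4: cell (4,4)='.' (+1 fires, +5 burnt)
Step 5: cell (4,4)='.' (+0 fires, +1 burnt)
  fire out at step 5

3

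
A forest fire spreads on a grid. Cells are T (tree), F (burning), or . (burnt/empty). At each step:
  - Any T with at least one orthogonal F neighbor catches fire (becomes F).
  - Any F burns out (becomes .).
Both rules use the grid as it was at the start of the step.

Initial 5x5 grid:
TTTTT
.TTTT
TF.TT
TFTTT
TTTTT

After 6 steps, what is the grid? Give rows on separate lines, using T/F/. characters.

Step 1: 5 trees catch fire, 2 burn out
  TTTTT
  .FTTT
  F..TT
  F.FTT
  TFTTT
Step 2: 5 trees catch fire, 5 burn out
  TFTTT
  ..FTT
  ...TT
  ...FT
  F.FTT
Step 3: 6 trees catch fire, 5 burn out
  F.FTT
  ...FT
  ...FT
  ....F
  ...FT
Step 4: 4 trees catch fire, 6 burn out
  ...FT
  ....F
  ....F
  .....
  ....F
Step 5: 1 trees catch fire, 4 burn out
  ....F
  .....
  .....
  .....
  .....
Step 6: 0 trees catch fire, 1 burn out
  .....
  .....
  .....
  .....
  .....

.....
.....
.....
.....
.....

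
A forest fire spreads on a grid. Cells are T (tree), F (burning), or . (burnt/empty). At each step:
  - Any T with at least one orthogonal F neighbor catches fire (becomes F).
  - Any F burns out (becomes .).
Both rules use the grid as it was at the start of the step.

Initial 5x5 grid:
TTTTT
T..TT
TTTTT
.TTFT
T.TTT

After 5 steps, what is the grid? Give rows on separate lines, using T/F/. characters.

Step 1: 4 trees catch fire, 1 burn out
  TTTTT
  T..TT
  TTTFT
  .TF.F
  T.TFT
Step 2: 6 trees catch fire, 4 burn out
  TTTTT
  T..FT
  TTF.F
  .F...
  T.F.F
Step 3: 3 trees catch fire, 6 burn out
  TTTFT
  T...F
  TF...
  .....
  T....
Step 4: 3 trees catch fire, 3 burn out
  TTF.F
  T....
  F....
  .....
  T....
Step 5: 2 trees catch fire, 3 burn out
  TF...
  F....
  .....
  .....
  T....

TF...
F....
.....
.....
T....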